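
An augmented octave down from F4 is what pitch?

Fb3

For an octave the letter name doesn't change: still F, an octave down.
An augmented octave spans 13 semitones, so from F4 the target pitch is Fb3.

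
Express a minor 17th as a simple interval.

minor 3rd

Subtracting seven from the interval number removes an octave: 17 − 14 = 3.
Quality carries through unchanged, so the simple form is a minor third.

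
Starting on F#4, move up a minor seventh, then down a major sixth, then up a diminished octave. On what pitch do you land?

A minor seventh up from F#4 is E5.
E5 down a major sixth → G4 (9 semitones).
A diminished octave up from G4 is Gb5.

Gb5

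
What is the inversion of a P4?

P5

Inverted interval numbers add to nine, so a fourth pairs with a fifth (4 + 5 = 9).
Quality inverts too: perfect stays perfect. That makes the inversion a perfect fifth.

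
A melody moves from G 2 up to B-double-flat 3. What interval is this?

diminished tenth

G to B spans three letter names (G-A-B), plus an octave, so the interval is some kind of tenth.
The major tenth is 16 semitones; here we have 14, two semitones narrower: diminished.
(Equivalently, a compound diminished third: a diminished third plus an octave.)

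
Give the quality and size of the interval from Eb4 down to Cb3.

major 10th

Descending from Eb4 to Cb3 is the same interval as ascending Cb3 to Eb4.
C to E spans three letter names (C-D-E), plus an octave: a tenth.
Cb3 to Eb4 is 16 semitones, matching the major tenth exactly, so the quality is major.
(Equivalently, a compound major third: a major third plus an octave.)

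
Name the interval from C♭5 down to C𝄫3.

augmented 15th

Descending from Cb5 to Cbb3 is the same interval as ascending Cbb3 to Cb5.
C to C is the same letter name, plus 2 octaves — that makes it a fifteenth of some quality.
Cbb3 to Cb5 spans 25 semitones — one semitone wider than the perfect fifteenth (24) — giving an augmented fifteenth.
(Equivalently, a compound augmented octave: an augmented octave plus an octave.)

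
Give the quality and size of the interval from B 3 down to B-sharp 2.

Descending from B3 to B#2 is the same interval as ascending B#2 to B3.
B to B is the same letter name, plus an octave — that makes it an octave of some quality.
The perfect octave is 12 semitones; here we have 11, one semitone narrower: diminished.

diminished octave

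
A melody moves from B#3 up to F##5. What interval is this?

B to F spans five letter names (B-C-D-E-F), plus an octave, so the interval is some kind of twelfth.
Counting semitones, B#3→F##5 is 19, which is the perfect twelfth.
(Equivalently, a compound perfect fifth: a perfect fifth plus an octave.)

P12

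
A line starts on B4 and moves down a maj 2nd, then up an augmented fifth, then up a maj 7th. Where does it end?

D##6

A major second down from B4 is A4.
An augmented fifth up from A4 is E#5.
E#5 up a major seventh → D##6 (11 semitones).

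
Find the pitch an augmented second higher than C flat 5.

Two letter names up from C: D.
Moving 3 semitones up from Cb5 (the size of an augmented second) reaches D5.

D 5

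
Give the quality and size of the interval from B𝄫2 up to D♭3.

B to D spans three letter names (B-C-D) — that makes it a third of some quality.
The major third spans 4 semitones, and Bbb2 to Db3 is exactly 4 semitones — so this is a major third.

major third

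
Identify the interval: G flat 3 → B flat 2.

m6

Descending from Gb3 to Bb2 is the same interval as ascending Bb2 to Gb3.
B to G spans six letter names (B-C-D-E-F-G): a sixth.
Bb2 to Gb3 is 8 semitones, a half step short of the major sixth (9), so this is minor.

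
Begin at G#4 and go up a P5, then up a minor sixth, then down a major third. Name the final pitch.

A perfect fifth up from G#4 is D#5.
A minor sixth up from D#5 is B5.
Down a major third from B5: G5 (4 semitones down).

G5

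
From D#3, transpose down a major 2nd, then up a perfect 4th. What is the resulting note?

Down a major second from D#3: C#3 (2 semitones down).
C#3 up a perfect fourth → F#3 (5 semitones).

F#3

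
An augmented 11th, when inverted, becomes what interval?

d5

First reduce the compound augmented eleventh to its simple form, an augmented fourth.
The rule of nine gives the new number: 9 − 4 = 5, so a fourth becomes a fifth.
And augmented becomes diminished under inversion, so we get a diminished fifth.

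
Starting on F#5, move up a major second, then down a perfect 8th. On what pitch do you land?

A major second up from F#5 is G#5.
A perfect octave down from G#5 is G#4.

G#4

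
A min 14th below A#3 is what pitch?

Seven letters down from A (plus an octave) reaches B.
A minor fourteenth spans 22 semitones, so from A#3 the target pitch is B#1.

B#1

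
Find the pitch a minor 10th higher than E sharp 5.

G sharp 6

The tenth's letter: E up three letter names plus an octave → G.
A minor tenth is 15 semitones; 15 semitones up from E#5 gives G#6.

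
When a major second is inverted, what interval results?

Inverted interval numbers add to nine, so a second pairs with a seventh (2 + 7 = 9).
Quality inverts too: major becomes minor. That makes the inversion a minor seventh.

m7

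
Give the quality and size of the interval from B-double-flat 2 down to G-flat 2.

minor third

Descending from Bbb2 to Gb2 is the same interval as ascending Gb2 to Bbb2.
G to B spans three letter names (G-A-B): a third.
At 3 semitones, Gb2→Bbb2 falls one short of a major third: minor.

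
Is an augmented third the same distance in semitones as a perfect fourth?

Yes

Both span 5 semitones: an augmented third and a perfect fourth are the same chromatic distance.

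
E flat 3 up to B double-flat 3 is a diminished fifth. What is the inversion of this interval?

The rule of nine gives the new number: 9 − 5 = 4, so a fifth becomes a fourth.
And diminished becomes augmented under inversion, so we get an augmented fourth.

A4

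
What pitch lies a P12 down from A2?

D1

Counting five letter names plus an octave down from A lands on D.
A perfect twelfth is 19 semitones; 19 semitones down from A2 gives D1.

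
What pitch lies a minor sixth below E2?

Counting six letter names down from E lands on G.
Moving 8 semitones down from E2 (the size of a minor sixth) reaches G#1.

G#1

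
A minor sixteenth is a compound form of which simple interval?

Subtracting seven from the interval number removes an octave: 16 − 14 = 2.
Quality carries through unchanged, so the simple form is a minor second.

minor second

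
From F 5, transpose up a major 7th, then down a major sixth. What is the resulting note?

A major seventh up from F5 is E6.
Down a major sixth from E6: G5 (9 semitones down).

G 5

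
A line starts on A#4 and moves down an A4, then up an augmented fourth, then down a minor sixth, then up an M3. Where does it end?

E##4

Down an augmented fourth from A#4: E4 (6 semitones down).
An augmented fourth up from E4 is A#4.
A#4 down a minor sixth → C##4 (8 semitones).
A major third up from C##4 is E##4.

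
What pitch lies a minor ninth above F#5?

G6

The ninth's letter: F up two letter names plus an octave → G.
Moving 13 semitones up from F#5 (the size of a minor ninth) reaches G6.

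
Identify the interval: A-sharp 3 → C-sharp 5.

A to C spans three letter names (A-B-C), plus an octave, so the interval is some kind of tenth.
A#3 to C#5 is 15 semitones, a half step short of the major tenth (16), so this is minor.
(Equivalently, a compound minor third: a minor third plus an octave.)

m10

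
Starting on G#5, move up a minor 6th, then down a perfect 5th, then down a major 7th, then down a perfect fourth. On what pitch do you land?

F4

Up a minor sixth from G#5: E6 (8 semitones up).
Down a perfect fifth from E6: A5 (7 semitones down).
A major seventh down from A5 is Bb4.
A perfect fourth down from Bb4 is F4.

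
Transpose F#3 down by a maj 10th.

The tenth's letter: F down three letter names plus an octave → D.
Moving 16 semitones down from F#3 (the size of a major tenth) reaches D2.

D2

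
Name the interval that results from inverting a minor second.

major seventh

Inverted interval numbers add to nine, so a second pairs with a seventh (2 + 7 = 9).
And minor becomes major under inversion, so we get a major seventh.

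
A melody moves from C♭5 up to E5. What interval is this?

C to E spans three letter names (C-D-E): a third.
Cb5 to E5 spans 5 semitones — one semitone wider than the major third (4) — giving an augmented third.

augmented 3rd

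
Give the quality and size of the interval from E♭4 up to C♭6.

E to C spans six letter names (E-F-G-A-B-C), plus an octave: a thirteenth.
Eb4 to Cb6 is 20 semitones, a half step short of the major thirteenth (21), so this is minor.
(Equivalently, a compound minor sixth: a minor sixth plus an octave.)

minor thirteenth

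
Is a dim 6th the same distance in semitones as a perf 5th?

A diminished sixth = 7 semitones = a perfect fifth; enharmonically equal.

Yes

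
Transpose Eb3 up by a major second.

F3

Two letter names up from E: F.
A major second is 2 semitones; 2 semitones up from Eb3 gives F3.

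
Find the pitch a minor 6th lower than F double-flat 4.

A double-flat 3

Six letter names down from F: A.
A minor sixth is 8 semitones; 8 semitones down from Fbb4 gives Abb3.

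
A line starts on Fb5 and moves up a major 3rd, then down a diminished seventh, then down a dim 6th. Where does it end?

D##4

A major third up from Fb5 is Ab5.
A diminished seventh down from Ab5 is B4.
B4 down a diminished sixth → D##4 (7 semitones).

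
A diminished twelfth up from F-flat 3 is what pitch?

C-double-flat 5

Counting five letter names plus an octave up from F lands on C.
A diminished twelfth is 18 semitones; 18 semitones up from Fb3 gives Cbb5.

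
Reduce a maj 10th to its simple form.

Subtracting seven from the interval number removes an octave: 10 − 7 = 3.
Quality carries through unchanged, so the simple form is a major third.

M3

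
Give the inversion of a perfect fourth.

P5

The rule of nine gives the new number: 9 − 4 = 5, so a fourth becomes a fifth.
And perfect stays perfect under inversion, so we get a perfect fifth.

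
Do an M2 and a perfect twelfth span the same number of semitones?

2 semitones (major second) vs 19 semitones (perfect twelfth): not equal.

No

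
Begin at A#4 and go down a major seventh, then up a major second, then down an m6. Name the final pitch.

Down a major seventh from A#4: B3 (11 semitones down).
B3 up a major second → C#4 (2 semitones).
A minor sixth down from C#4 is E#3.

E#3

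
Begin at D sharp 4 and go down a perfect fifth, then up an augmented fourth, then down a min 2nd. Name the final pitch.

A perfect fifth down from D#4 is G#3.
An augmented fourth up from G#3 is C##4.
C##4 down a minor second → B##3 (1 semitone).

B double-sharp 3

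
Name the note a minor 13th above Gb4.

Ebb6

The thirteenth's letter: G up six letter names plus an octave → E.
A minor thirteenth spans 20 semitones, so from Gb4 the target pitch is Ebb6.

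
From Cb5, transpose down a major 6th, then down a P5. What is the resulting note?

Cb5 down a major sixth → Ebb4 (9 semitones).
Ebb4 down a perfect fifth → Abb3 (7 semitones).

Abb3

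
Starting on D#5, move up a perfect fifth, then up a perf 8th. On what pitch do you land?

A perfect fifth up from D#5 is A#5.
Up a perfect octave from A#5: A#6 (12 semitones up).

A#6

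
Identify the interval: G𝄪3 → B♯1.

Descending from G##3 to B#1 is the same interval as ascending B#1 to G##3.
B to G spans six letter names (B-C-D-E-F-G), plus an octave, so the interval is some kind of thirteenth.
Counting semitones, B#1→G##3 is 21, which is the major thirteenth.
(Equivalently, a compound major sixth: a major sixth plus an octave.)

major 13th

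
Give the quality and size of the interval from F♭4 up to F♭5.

F to F is the same letter name, plus an octave: an octave.
The perfect octave spans 12 semitones, and Fb4 to Fb5 is exactly 12 semitones — so this is a perfect octave.

P8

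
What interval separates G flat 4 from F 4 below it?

minor second

Descending from Gb4 to F4 is the same interval as ascending F4 to Gb4.
F to G spans two letter names (F-G): a second.
At 1 semitone, F4→Gb4 falls one short of a major second: minor.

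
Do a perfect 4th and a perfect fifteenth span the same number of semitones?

No

A perfect fourth spans 5 semitones; a perfect fifteenth spans 24 semitones. They differ by 19.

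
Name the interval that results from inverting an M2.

minor 7th

Inverted interval numbers add to nine, so a second pairs with a seventh (2 + 7 = 9).
And major becomes minor under inversion, so we get a minor seventh.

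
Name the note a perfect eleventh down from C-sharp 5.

The eleventh's letter: C down four letter names plus an octave → G.
A perfect eleventh is 17 semitones; 17 semitones down from C#5 gives G#3.

G-sharp 3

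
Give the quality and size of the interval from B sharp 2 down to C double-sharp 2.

Descending from B#2 to C##2 is the same interval as ascending C##2 to B#2.
C to B spans seven letter names (C-D-E-F-G-A-B), so the interval is some kind of seventh.
C##2 to B#2 is 10 semitones, a half step short of the major seventh (11), so this is minor.

minor seventh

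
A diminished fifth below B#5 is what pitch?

E##5

Five letter names down from B: E.
A diminished fifth spans 6 semitones, so from B#5 the target pitch is E##5.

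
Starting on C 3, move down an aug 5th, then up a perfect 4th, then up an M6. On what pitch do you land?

Down an augmented fifth from C3: Fb2 (8 semitones down).
Up a perfect fourth from Fb2: Bbb2 (5 semitones up).
Bbb2 up a major sixth → Gb3 (9 semitones).

G flat 3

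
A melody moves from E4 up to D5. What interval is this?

E to D spans seven letter names (E-F-G-A-B-C-D) — that makes it a seventh of some quality.
A major seventh would be 11 semitones, but E4 to D5 is 10 — one semitone narrower, making it a minor seventh.

m7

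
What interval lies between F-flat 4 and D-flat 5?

F to D spans six letter names (F-G-A-B-C-D): a sixth.
The major sixth spans 9 semitones, and Fb4 to Db5 is exactly 9 semitones — so this is a major sixth.

major sixth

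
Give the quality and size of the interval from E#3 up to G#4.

minor tenth

E to G spans three letter names (E-F-G), plus an octave: a tenth.
E#3 to G#4 is 15 semitones, a half step short of the major tenth (16), so this is minor.
(Equivalently, a compound minor third: a minor third plus an octave.)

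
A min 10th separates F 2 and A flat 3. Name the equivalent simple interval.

minor third

Subtracting seven from the interval number removes an octave: 10 − 7 = 3.
So a minor tenth is an octave plus a minor third. The quality is unchanged.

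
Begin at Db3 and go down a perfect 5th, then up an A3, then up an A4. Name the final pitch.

Db3 down a perfect fifth → Gb2 (7 semitones).
Up an augmented third from Gb2: B2 (5 semitones up).
Up an augmented fourth from B2: E#3 (6 semitones up).

E#3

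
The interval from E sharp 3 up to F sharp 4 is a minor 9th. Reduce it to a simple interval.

minor 2nd

Subtracting seven from the interval number removes an octave: 9 − 7 = 2.
That makes a minor ninth a compound minor second — an octave plus a minor second.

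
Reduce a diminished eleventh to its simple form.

d4

Take out an octave (7 from the number): 11 − 7 = 4.
Quality carries through unchanged, so the simple form is a diminished fourth.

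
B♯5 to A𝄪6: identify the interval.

B to A spans seven letter names (B-C-D-E-F-G-A), so the interval is some kind of seventh.
B#5 to A##6 is 11 semitones, matching the major seventh exactly, so the quality is major.

major 7th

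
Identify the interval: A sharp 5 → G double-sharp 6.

major 7th

A to G spans seven letter names (A-B-C-D-E-F-G) — that makes it a seventh of some quality.
Counting semitones, A#5→G##6 is 11, which is the major seventh.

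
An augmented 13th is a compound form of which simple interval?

Take out an octave (7 from the number): 13 − 7 = 6.
Quality carries through unchanged, so the simple form is an augmented sixth.

augmented 6th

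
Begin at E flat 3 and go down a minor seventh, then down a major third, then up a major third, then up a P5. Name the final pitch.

Eb3 down a minor seventh → F2 (10 semitones).
A major third down from F2 is Db2.
Db2 up a major third → F2 (4 semitones).
A perfect fifth up from F2 is C3.

C 3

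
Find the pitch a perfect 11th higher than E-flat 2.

The eleventh's letter: E up four letter names plus an octave → A.
A perfect eleventh spans 17 semitones, so from Eb2 the target pitch is Ab3.

A-flat 3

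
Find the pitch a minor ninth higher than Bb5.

Counting two letter names plus an octave up from B lands on C.
A minor ninth spans 13 semitones, so from Bb5 the target pitch is Cb7.

Cb7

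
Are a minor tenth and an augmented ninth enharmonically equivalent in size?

Both span 15 semitones: a minor tenth and an augmented ninth are the same chromatic distance.

Yes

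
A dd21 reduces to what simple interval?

Each octave removed subtracts seven from the number: 21 − 14 = 7.
That makes a doubly diminished twenty-first a compound doubly diminished seventh — 2 octaves plus a doubly diminished seventh.

doubly diminished 7th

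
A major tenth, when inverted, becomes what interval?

First reduce the compound major tenth to its simple form, a major third.
Inverted interval numbers add to nine, so a third pairs with a sixth (3 + 6 = 9).
And major becomes minor under inversion, so we get a minor sixth.

m6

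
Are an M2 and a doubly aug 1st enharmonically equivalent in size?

Yes

A major second spans 2 semitones, and a doubly augmented unison also spans 2 semitones — they're enharmonic.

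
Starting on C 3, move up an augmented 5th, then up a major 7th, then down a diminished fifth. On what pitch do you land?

B double-sharp 3

C3 up an augmented fifth → G#3 (8 semitones).
Up a major seventh from G#3: F##4 (11 semitones up).
Down a diminished fifth from F##4: B##3 (6 semitones down).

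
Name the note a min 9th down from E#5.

Two letters down from E (plus an octave) reaches D.
A minor ninth is 13 semitones; 13 semitones down from E#5 gives D##4.

D##4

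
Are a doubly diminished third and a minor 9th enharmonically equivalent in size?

A doubly diminished third spans 1 semitone; a minor ninth spans 13 semitones. They differ by 12.

No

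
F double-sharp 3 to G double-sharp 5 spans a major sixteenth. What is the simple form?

major 2nd

Subtracting seven from the interval number removes an octave: 16 − 14 = 2.
Quality carries through unchanged, so the simple form is a major second.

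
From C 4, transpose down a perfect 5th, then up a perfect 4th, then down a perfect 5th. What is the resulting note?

E flat 3

C4 down a perfect fifth → F3 (7 semitones).
A perfect fourth up from F3 is Bb3.
A perfect fifth down from Bb3 is Eb3.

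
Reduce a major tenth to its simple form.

Subtracting seven from the interval number removes an octave: 10 − 7 = 3.
That makes a major tenth a compound major third — an octave plus a major third.

M3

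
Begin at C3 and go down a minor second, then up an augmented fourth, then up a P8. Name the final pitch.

Down a minor second from C3: B2 (1 semitone down).
Up an augmented fourth from B2: E#3 (6 semitones up).
A perfect octave up from E#3 is E#4.

E#4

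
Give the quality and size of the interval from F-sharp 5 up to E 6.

m7

F to E spans seven letter names (F-G-A-B-C-D-E): a seventh.
F#5 to E6 is 10 semitones, a half step short of the major seventh (11), so this is minor.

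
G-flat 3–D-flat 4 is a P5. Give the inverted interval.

perfect 4th

Inverted interval numbers add to nine, so a fifth pairs with a fourth (5 + 4 = 9).
The quality also flips — perfect stays perfect — giving a perfect fourth.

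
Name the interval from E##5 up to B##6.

perfect 12th

E to B spans five letter names (E-F-G-A-B), plus an octave: a twelfth.
The perfect twelfth spans 19 semitones, and E##5 to B##6 is exactly 19 semitones — so this is a perfect twelfth.
(Equivalently, a compound perfect fifth: a perfect fifth plus an octave.)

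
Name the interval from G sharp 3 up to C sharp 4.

perfect fourth

G to C spans four letter names (G-A-B-C), so the interval is some kind of fourth.
The perfect fourth spans 5 semitones, and G#3 to C#4 is exactly 5 semitones — so this is a perfect fourth.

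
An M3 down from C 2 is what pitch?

A-flat 1

Counting three letter names down from C lands on A.
Moving 4 semitones down from C2 (the size of a major third) reaches Ab1.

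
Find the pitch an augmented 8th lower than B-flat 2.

B-double-flat 1

The letter stays B (same as the start), shifted an octave down.
An augmented octave is 13 semitones; 13 semitones down from Bb2 gives Bbb1.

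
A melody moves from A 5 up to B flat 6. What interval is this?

minor ninth

A to B spans two letter names (A-B), plus an octave, so the interval is some kind of ninth.
At 13 semitones, A5→Bb6 falls one short of a major ninth: minor.
(Equivalently, a compound minor second: a minor second plus an octave.)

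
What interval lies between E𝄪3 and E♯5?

diminished fifteenth

E to E is the same letter name, plus 2 octaves, so the interval is some kind of fifteenth.
A perfect fifteenth would be 24 semitones; E##3 to E#5 is 23, one semitone narrower, so the interval is diminished.
(Equivalently, a compound diminished octave: a diminished octave plus an octave.)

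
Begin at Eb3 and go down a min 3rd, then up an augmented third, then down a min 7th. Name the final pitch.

Eb3 down a minor third → C3 (3 semitones).
Up an augmented third from C3: E#3 (5 semitones up).
E#3 down a minor seventh → F##2 (10 semitones).

F##2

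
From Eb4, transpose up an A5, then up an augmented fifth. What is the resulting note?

F##5

Eb4 up an augmented fifth → B4 (8 semitones).
An augmented fifth up from B4 is F##5.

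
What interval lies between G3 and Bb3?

minor third

G to B spans three letter names (G-A-B), so the interval is some kind of third.
At 3 semitones, G3→Bb3 falls one short of a major third: minor.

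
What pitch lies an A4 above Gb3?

C4

Counting four letter names up from G lands on C.
Moving 6 semitones up from Gb3 (the size of an augmented fourth) reaches C4.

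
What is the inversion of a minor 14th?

major 2nd

First reduce the compound minor fourteenth to its simple form, a minor seventh.
Inverted interval numbers add to nine, so a seventh pairs with a second (7 + 2 = 9).
Quality inverts too: minor becomes major. That makes the inversion a major second.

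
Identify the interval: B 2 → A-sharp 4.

B to A spans seven letter names (B-C-D-E-F-G-A), plus an octave: a fourteenth.
Counting semitones, B2→A#4 is 23, which is the major fourteenth.
(Equivalently, a compound major seventh: a major seventh plus an octave.)

major fourteenth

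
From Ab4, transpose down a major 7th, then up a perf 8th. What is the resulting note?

Ab4 down a major seventh → Bbb3 (11 semitones).
Bbb3 up a perfect octave → Bbb4 (12 semitones).

Bbb4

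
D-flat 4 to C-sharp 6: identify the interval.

D to C spans seven letter names (D-E-F-G-A-B-C), plus an octave, so the interval is some kind of fourteenth.
The major fourteenth is 23 semitones; here we have 24, one semitone wider: augmented.
(Equivalently, a compound augmented seventh: an augmented seventh plus an octave.)

augmented fourteenth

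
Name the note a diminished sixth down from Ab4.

Six letter names down from A: C.
Moving 7 semitones down from Ab4 (the size of a diminished sixth) reaches C#4.

C#4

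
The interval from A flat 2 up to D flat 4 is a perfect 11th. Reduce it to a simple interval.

perfect 4th

Take out an octave (7 from the number): 11 − 7 = 4.
So a perfect eleventh is an octave plus a perfect fourth. The quality is unchanged.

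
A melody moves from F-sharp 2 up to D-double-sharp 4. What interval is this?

F to D spans six letter names (F-G-A-B-C-D), plus an octave: a thirteenth.
A major thirteenth would be 21 semitones; F#2 to D##4 is 22, one semitone wider, so the interval is augmented.
(Equivalently, a compound augmented sixth: an augmented sixth plus an octave.)

augmented thirteenth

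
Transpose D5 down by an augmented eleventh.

Four letters down from D (plus an octave) reaches A.
Moving 18 semitones down from D5 (the size of an augmented eleventh) reaches Ab3.

Ab3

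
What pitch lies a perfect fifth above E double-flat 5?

B double-flat 5

The fifth takes the letter from E up to B.
Moving 7 semitones up from Ebb5 (the size of a perfect fifth) reaches Bbb5.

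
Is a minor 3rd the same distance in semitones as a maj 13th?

A minor third spans 3 semitones; a major thirteenth spans 21 semitones. They differ by 18.

No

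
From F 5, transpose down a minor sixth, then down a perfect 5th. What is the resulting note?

D 4

Down a minor sixth from F5: A4 (8 semitones down).
Down a perfect fifth from A4: D4 (7 semitones down).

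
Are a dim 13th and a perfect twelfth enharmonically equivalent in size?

Yes

A diminished thirteenth spans 19 semitones, and a perfect twelfth also spans 19 semitones — they're enharmonic.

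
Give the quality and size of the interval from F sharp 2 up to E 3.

minor 7th

F to E spans seven letter names (F-G-A-B-C-D-E), so the interval is some kind of seventh.
At 10 semitones, F#2→E3 falls one short of a major seventh: minor.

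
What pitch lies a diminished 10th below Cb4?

Counting three letter names plus an octave down from C lands on A.
Moving 14 semitones down from Cb4 (the size of a diminished tenth) reaches A2.

A2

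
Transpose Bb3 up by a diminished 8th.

The letter stays B (same as the start), shifted an octave up.
Moving 11 semitones up from Bb3 (the size of a diminished octave) reaches Bbb4.

Bbb4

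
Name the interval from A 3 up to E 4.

perfect fifth

A to E spans five letter names (A-B-C-D-E), so the interval is some kind of fifth.
The perfect fifth spans 7 semitones, and A3 to E4 is exactly 7 semitones — so this is a perfect fifth.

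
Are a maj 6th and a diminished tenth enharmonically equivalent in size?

No

A major sixth spans 9 semitones; a diminished tenth spans 14 semitones. They differ by 5.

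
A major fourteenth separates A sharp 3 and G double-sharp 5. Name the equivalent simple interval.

Each octave removed subtracts seven from the number: 14 − 7 = 7.
Quality carries through unchanged, so the simple form is a major seventh.

major 7th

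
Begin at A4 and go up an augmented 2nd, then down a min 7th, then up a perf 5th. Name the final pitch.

Up an augmented second from A4: B#4 (3 semitones up).
Down a minor seventh from B#4: C##4 (10 semitones down).
C##4 up a perfect fifth → G##4 (7 semitones).

G##4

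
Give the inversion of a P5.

Interval numbers invert to sum to nine: 5 + 4 = 9, so a fifth inverts to a fourth.
And perfect stays perfect under inversion, so we get a perfect fourth.

perfect fourth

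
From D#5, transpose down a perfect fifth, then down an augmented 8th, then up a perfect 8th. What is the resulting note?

Down a perfect fifth from D#5: G#4 (7 semitones down).
An augmented octave down from G#4 is G3.
Up a perfect octave from G3: G4 (12 semitones up).

G4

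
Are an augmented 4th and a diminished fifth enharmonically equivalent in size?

An augmented fourth = 6 semitones = a diminished fifth; enharmonically equal.

Yes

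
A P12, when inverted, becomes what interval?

perfect fourth

First reduce the compound perfect twelfth to its simple form, a perfect fifth.
The rule of nine gives the new number: 9 − 5 = 4, so a fifth becomes a fourth.
Quality inverts too: perfect stays perfect. That makes the inversion a perfect fourth.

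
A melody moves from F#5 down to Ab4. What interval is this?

Descending from F#5 to Ab4 is the same interval as ascending Ab4 to F#5.
A to F spans six letter names (A-B-C-D-E-F): a sixth.
Ab4 to F#5 spans 10 semitones — one semitone wider than the major sixth (9) — giving an augmented sixth.

augmented sixth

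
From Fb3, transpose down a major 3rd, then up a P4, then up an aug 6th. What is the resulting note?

Eb4

Fb3 down a major third → Dbb3 (4 semitones).
Dbb3 up a perfect fourth → Gbb3 (5 semitones).
An augmented sixth up from Gbb3 is Eb4.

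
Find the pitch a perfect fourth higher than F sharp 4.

The fourth takes the letter from F up to B.
Moving 5 semitones up from F#4 (the size of a perfect fourth) reaches B4.

B 4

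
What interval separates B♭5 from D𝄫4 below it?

augmented thirteenth

Descending from Bb5 to Dbb4 is the same interval as ascending Dbb4 to Bb5.
D to B spans six letter names (D-E-F-G-A-B), plus an octave — that makes it a thirteenth of some quality.
Dbb4 to Bb5 spans 22 semitones — one semitone wider than the major thirteenth (21) — giving an augmented thirteenth.
(Equivalently, a compound augmented sixth: an augmented sixth plus an octave.)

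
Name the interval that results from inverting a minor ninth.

M7

First reduce the compound minor ninth to its simple form, a minor second.
The rule of nine gives the new number: 9 − 2 = 7, so a second becomes a seventh.
Quality inverts too: minor becomes major. That makes the inversion a major seventh.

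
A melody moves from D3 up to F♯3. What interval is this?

major third

D to F spans three letter names (D-E-F) — that makes it a third of some quality.
The major third spans 4 semitones, and D3 to F#3 is exactly 4 semitones — so this is a major third.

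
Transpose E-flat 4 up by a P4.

A-flat 4

Four letter names up from E: A.
A perfect fourth is 5 semitones; 5 semitones up from Eb4 gives Ab4.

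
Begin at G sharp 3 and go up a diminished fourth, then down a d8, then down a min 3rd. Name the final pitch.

A sharp 2

A diminished fourth up from G#3 is C4.
A diminished octave down from C4 is C#3.
Down a minor third from C#3: A#2 (3 semitones down).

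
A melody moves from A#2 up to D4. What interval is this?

A to D spans four letter names (A-B-C-D), plus an octave: an eleventh.
The perfect eleventh is 17 semitones; here we have 16, one semitone narrower: diminished.
(Equivalently, a compound diminished fourth: a diminished fourth plus an octave.)

d11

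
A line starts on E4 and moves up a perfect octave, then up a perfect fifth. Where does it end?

B5

E4 up a perfect octave → E5 (12 semitones).
E5 up a perfect fifth → B5 (7 semitones).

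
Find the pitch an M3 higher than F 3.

A 3

Three letter names up from F: A.
A major third spans 4 semitones, so from F3 the target pitch is A3.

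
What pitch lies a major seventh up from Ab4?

G5

The seventh takes the letter from A up to G.
A major seventh spans 11 semitones, so from Ab4 the target pitch is G5.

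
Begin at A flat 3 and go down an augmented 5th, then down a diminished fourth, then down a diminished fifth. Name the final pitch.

D 2

An augmented fifth down from Ab3 is Dbb3.
Down a diminished fourth from Dbb3: Ab2 (4 semitones down).
Down a diminished fifth from Ab2: D2 (6 semitones down).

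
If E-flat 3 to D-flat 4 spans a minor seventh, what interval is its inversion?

major 2nd

Interval numbers invert to sum to nine: 7 + 2 = 9, so a seventh inverts to a second.
And minor becomes major under inversion, so we get a major second.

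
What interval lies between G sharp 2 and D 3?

diminished fifth

G to D spans five letter names (G-A-B-C-D) — that makes it a fifth of some quality.
A perfect fifth would be 7 semitones; G#2 to D3 is 6, one semitone narrower, so the interval is diminished.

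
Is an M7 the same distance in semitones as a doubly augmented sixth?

Yes

Both span 11 semitones: a major seventh and a doubly augmented sixth are the same chromatic distance.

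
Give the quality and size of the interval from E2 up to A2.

E to A spans four letter names (E-F-G-A): a fourth.
The perfect fourth spans 5 semitones, and E2 to A2 is exactly 5 semitones — so this is a perfect fourth.

perfect fourth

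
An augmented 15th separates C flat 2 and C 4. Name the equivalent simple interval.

Subtracting seven from the interval number removes an octave: 15 − 7 = 8.
So an augmented fifteenth is an octave plus an augmented octave. The quality is unchanged.

A8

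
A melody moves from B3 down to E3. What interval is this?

Descending from B3 to E3 is the same interval as ascending E3 to B3.
E to B spans five letter names (E-F-G-A-B), so the interval is some kind of fifth.
The perfect fifth spans 7 semitones, and E3 to B3 is exactly 7 semitones — so this is a perfect fifth.

P5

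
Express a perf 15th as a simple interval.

perfect 8th

Each octave removed subtracts seven from the number: 15 − 7 = 8.
Quality carries through unchanged, so the simple form is a perfect octave.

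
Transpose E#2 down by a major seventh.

F#1

The seventh takes the letter from E down to F.
Moving 11 semitones down from E#2 (the size of a major seventh) reaches F#1.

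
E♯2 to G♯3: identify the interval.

E to G spans three letter names (E-F-G), plus an octave: a tenth.
A major tenth would be 16 semitones, but E#2 to G#3 is 15 — one semitone narrower, making it a minor tenth.
(Equivalently, a compound minor third: a minor third plus an octave.)

minor tenth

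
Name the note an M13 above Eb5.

C7

Counting six letter names plus an octave up from E lands on C.
Moving 21 semitones up from Eb5 (the size of a major thirteenth) reaches C7.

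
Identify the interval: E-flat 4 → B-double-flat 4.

E to B spans five letter names (E-F-G-A-B): a fifth.
A perfect fifth would be 7 semitones; Eb4 to Bbb4 is 6, one semitone narrower, so the interval is diminished.

diminished 5th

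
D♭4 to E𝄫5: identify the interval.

minor 9th

D to E spans two letter names (D-E), plus an octave: a ninth.
A major ninth would be 14 semitones, but Db4 to Ebb5 is 13 — one semitone narrower, making it a minor ninth.
(Equivalently, a compound minor second: a minor second plus an octave.)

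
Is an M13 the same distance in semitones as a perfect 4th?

No

A major thirteenth spans 21 semitones; a perfect fourth spans 5 semitones. They differ by 16.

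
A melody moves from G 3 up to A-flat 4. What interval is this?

minor ninth

G to A spans two letter names (G-A), plus an octave, so the interval is some kind of ninth.
At 13 semitones, G3→Ab4 falls one short of a major ninth: minor.
(Equivalently, a compound minor second: a minor second plus an octave.)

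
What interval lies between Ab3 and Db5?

P11

A to D spans four letter names (A-B-C-D), plus an octave: an eleventh.
The perfect eleventh spans 17 semitones, and Ab3 to Db5 is exactly 17 semitones — so this is a perfect eleventh.
(Equivalently, a compound perfect fourth: a perfect fourth plus an octave.)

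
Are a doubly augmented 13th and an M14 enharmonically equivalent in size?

Yes

Both span 23 semitones: a doubly augmented thirteenth and a major fourteenth are the same chromatic distance.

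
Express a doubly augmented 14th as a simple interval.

Take out an octave (7 from the number): 14 − 7 = 7.
Quality carries through unchanged, so the simple form is a doubly augmented seventh.

AA7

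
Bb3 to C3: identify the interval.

minor seventh

Descending from Bb3 to C3 is the same interval as ascending C3 to Bb3.
C to B spans seven letter names (C-D-E-F-G-A-B), so the interval is some kind of seventh.
A major seventh would be 11 semitones, but C3 to Bb3 is 10 — one semitone narrower, making it a minor seventh.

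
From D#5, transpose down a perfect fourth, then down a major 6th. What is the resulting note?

C#4

D#5 down a perfect fourth → A#4 (5 semitones).
A major sixth down from A#4 is C#4.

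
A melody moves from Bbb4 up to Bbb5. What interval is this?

perfect octave

B to B is the same letter name, plus an octave, so the interval is some kind of octave.
The perfect octave spans 12 semitones, and Bbb4 to Bbb5 is exactly 12 semitones — so this is a perfect octave.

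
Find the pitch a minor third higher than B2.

D3

The third takes the letter from B up to D.
A minor third spans 3 semitones, so from B2 the target pitch is D3.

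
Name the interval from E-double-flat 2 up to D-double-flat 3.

E to D spans seven letter names (E-F-G-A-B-C-D): a seventh.
At 10 semitones, Ebb2→Dbb3 falls one short of a major seventh: minor.

m7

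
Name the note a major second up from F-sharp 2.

Two letter names up from F: G.
A major second spans 2 semitones, so from F#2 the target pitch is G#2.

G-sharp 2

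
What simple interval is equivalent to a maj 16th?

major second

Take out 2 octaves (14 from the number): 16 − 14 = 2.
Quality carries through unchanged, so the simple form is a major second.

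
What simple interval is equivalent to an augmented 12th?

augmented 5th

Each octave removed subtracts seven from the number: 12 − 7 = 5.
Quality carries through unchanged, so the simple form is an augmented fifth.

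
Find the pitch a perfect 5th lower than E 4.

A 3

Counting five letter names down from E lands on A.
Moving 7 semitones down from E4 (the size of a perfect fifth) reaches A3.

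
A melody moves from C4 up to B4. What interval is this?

major seventh

C to B spans seven letter names (C-D-E-F-G-A-B): a seventh.
C4 to B4 is 11 semitones, matching the major seventh exactly, so the quality is major.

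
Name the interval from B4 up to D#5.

B to D spans three letter names (B-C-D), so the interval is some kind of third.
B4 to D#5 is 4 semitones, matching the major third exactly, so the quality is major.

major 3rd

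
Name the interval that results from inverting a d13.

A3

First reduce the compound diminished thirteenth to its simple form, a diminished sixth.
Interval numbers invert to sum to nine: 6 + 3 = 9, so a sixth inverts to a third.
And diminished becomes augmented under inversion, so we get an augmented third.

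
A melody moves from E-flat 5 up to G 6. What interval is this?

E to G spans three letter names (E-F-G), plus an octave — that makes it a tenth of some quality.
Eb5 to G6 is 16 semitones, matching the major tenth exactly, so the quality is major.
(Equivalently, a compound major third: a major third plus an octave.)

major tenth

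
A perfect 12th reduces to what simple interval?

Subtracting seven from the interval number removes an octave: 12 − 7 = 5.
Quality carries through unchanged, so the simple form is a perfect fifth.

perfect 5th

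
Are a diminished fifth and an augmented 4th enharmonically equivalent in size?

Yes

Both span 6 semitones: a diminished fifth and an augmented fourth are the same chromatic distance.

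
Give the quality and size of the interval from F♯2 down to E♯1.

minor ninth

Descending from F#2 to E#1 is the same interval as ascending E#1 to F#2.
E to F spans two letter names (E-F), plus an octave, so the interval is some kind of ninth.
E#1 to F#2 is 13 semitones, a half step short of the major ninth (14), so this is minor.
(Equivalently, a compound minor second: a minor second plus an octave.)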